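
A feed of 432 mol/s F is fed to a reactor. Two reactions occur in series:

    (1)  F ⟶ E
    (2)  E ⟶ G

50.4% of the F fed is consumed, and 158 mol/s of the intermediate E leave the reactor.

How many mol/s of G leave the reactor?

59.7 mol/s

Conversion of F: F consumed = 1ξ₁ = 0.504 × 432 → ξ₁ = 217.7 mol/s.
E balance: n_E = 0 + 1ξ₁ − 1ξ₂ = 158 → ξ₂ = (1·217.7 − 158)/1 = 59.73 mol/s.
Outlet amounts (n = n₀ + Σ ν·ξ):
  F: 432 − 1(217.7) = 214.3
  E: 0 + 1(217.7) − 1(59.73) = 158
  G: 0 + 1(59.73) = 59.73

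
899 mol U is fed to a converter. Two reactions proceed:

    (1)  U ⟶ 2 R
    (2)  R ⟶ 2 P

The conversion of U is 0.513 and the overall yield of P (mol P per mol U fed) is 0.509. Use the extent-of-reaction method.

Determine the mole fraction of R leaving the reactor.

0.436

Conversion of U: U consumed = 1ξ₁ = 0.513 × 899 → ξ₁ = 461.2 mol.
Yield of P: 2ξ₂ / 899 = 0.509 → ξ₂ = 228.8 mol.
Outlet amounts (n = n₀ + Σ ν·ξ):
  U: 899 − 1(461.2) = 437.8
  R: 0 + 2(461.2) − 1(228.8) = 693.6
  P: 0 + 2(228.8) = 457.6
Total out = 1589 mol; y_R = 693.6 / 1589 = 0.4365.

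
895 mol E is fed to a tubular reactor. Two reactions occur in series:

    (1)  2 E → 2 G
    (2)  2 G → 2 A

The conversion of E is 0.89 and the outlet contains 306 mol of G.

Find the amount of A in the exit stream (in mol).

491 mol

Conversion of E: E consumed = 2ξ₁ = 0.89 × 895 → ξ₁ = 398.3 mol.
G balance: n_G = 0 + 2ξ₁ − 2ξ₂ = 306 → ξ₂ = (2·398.3 − 306)/2 = 245.3 mol.
Outlet amounts (n = n₀ + Σ ν·ξ):
  E: 895 − 2(398.3) = 98.45
  G: 0 + 2(398.3) − 2(245.3) = 306
  A: 0 + 2(245.3) = 490.6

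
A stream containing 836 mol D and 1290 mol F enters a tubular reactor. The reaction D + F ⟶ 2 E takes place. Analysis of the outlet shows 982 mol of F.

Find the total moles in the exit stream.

2130 mol

For F: n = n₀ − 1ξ → 982 = 1290 − 1ξ, giving ξ = 308 mol.
Outlet amounts (n = n₀ + ν ξ):
  D: 836 − 1(308) = 528
  F: 1290 − 1(308) = 982
  E: 0 + 2(308) = 616
Total out = 528 + 982 + 616 = 2126 mol.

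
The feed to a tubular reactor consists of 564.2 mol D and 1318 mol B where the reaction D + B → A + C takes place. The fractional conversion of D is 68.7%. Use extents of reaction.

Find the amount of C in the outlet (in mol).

388 mol

D reacted = 0.687 × 564.2 = 387.6 mol; ν_D = −1, so ξ = 387.6/1 = 387.6 mol.
Outlet amounts (n = n₀ + ν ξ):
  D: 564.2 − 1(387.6) = 176.6
  B: 1318 − 1(387.6) = 930.4
  A: 0 + 1(387.6) = 387.6
  C: 0 + 1(387.6) = 387.6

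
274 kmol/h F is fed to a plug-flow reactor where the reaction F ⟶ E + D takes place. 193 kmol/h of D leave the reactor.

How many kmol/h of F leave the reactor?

For D: n = n₀ + 1ξ → 193 = 0 + 1ξ, giving ξ = 193 kmol/h.
Outlet amounts (n = n₀ + ν ξ):
  F: 274 − 1(193) = 81
  E: 0 + 1(193) = 193
  D: 0 + 1(193) = 193

81 kmol/h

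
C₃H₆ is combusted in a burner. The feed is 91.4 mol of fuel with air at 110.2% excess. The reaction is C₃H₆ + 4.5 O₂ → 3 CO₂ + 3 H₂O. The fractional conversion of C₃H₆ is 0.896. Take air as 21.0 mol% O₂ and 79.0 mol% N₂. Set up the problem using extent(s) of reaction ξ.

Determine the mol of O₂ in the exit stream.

Stoichiometric O₂ = 4.5 × 91.4 = 411.3 mol; O₂ fed = 411.3 × 2.102 = 864.6 mol.
N₂ fed = 864.6 × 79/21 = 3252 mol.
Fuel reacted = 0.896 × 91.4 → ξ = 81.89 mol.
Outlet (n = n₀ + ν ξ):
  C₃H₆: 91.4 − 1(81.89) = 9.506
  O₂: 864.6 − 4.5(81.89) = 496
  N₂: 3252 (inert)
  CO₂: 0 + 3(81.89) = 245.7
  H₂O: 0 + 3(81.89) = 245.7

496 mol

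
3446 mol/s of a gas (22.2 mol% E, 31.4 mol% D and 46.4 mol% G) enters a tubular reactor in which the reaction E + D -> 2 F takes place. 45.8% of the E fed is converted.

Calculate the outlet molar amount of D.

E reacted = 0.458 × 765 = 350.4 mol/s; ν_E = −1, so ξ = 350.4/1 = 350.4 mol/s.
Outlet amounts (n = n₀ + ν ξ):
  E: 765 − 1(350.4) = 414.6
  D: 1082 − 1(350.4) = 731.7
  F: 0 + 2(350.4) = 700.8
  G: 1599 (inert)

732 mol/s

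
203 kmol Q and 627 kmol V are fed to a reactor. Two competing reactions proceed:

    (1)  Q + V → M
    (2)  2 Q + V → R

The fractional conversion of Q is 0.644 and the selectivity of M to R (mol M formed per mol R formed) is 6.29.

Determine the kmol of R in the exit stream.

Conversion of Q: Q consumed = 0.644 × 203 = 130.7 kmol = 1ξ₁ + 2ξ₂.
Selectivity: 1ξ₁ / (1ξ₂) = 6.29 → ξ₁ = 6.29 ξ₂.
Substitute: (1·6.29 + 2) ξ₂ = 130.7 → ξ₂ = 15.77 kmol, ξ₁ = 99.19 kmol.
Outlet amounts (n = n₀ + Σ ν·ξ):
  Q: 203 − 1(99.19) − 2(15.77) = 72.27
  V: 627 − 1(99.19) − 1(15.77) = 512
  M: 0 + 1(99.19) = 99.19
  R: 0 + 1(15.77) = 15.77

15.8 kmol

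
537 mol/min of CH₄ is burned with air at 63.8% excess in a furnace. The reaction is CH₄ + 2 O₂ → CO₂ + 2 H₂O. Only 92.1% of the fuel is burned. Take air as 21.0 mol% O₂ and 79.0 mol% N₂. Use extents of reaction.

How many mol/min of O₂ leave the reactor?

770 mol/min

Stoichiometric O₂ = 2 × 537 = 1074 mol/min; O₂ fed = 1074 × 1.638 = 1759 mol/min.
N₂ fed = 1759 × 79/21 = 6618 mol/min.
Fuel reacted = 0.921 × 537 → ξ = 494.6 mol/min.
Outlet (n = n₀ + ν ξ):
  CH₄: 537 − 1(494.6) = 42.42
  O₂: 1759 − 2(494.6) = 770.1
  N₂: 6618 (inert)
  CO₂: 0 + 1(494.6) = 494.6
  H₂O: 0 + 2(494.6) = 989.2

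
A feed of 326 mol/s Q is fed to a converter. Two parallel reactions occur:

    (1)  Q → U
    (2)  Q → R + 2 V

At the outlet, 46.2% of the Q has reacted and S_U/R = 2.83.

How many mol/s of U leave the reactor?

Conversion of Q: Q consumed = 0.462 × 326 = 150.6 mol/s = 1ξ₁ + 1ξ₂.
Selectivity: 1ξ₁ / (1ξ₂) = 2.83 → ξ₁ = 2.83 ξ₂.
Substitute: (1·2.83 + 1) ξ₂ = 150.6 → ξ₂ = 39.32 mol/s, ξ₁ = 111.3 mol/s.
Outlet amounts (n = n₀ + Σ ν·ξ):
  Q: 326 − 1(111.3) − 1(39.32) = 175.4
  U: 0 + 1(111.3) = 111.3
  R: 0 + 1(39.32) = 39.32
  V: 0 + 2(39.32) = 78.65

111 mol/s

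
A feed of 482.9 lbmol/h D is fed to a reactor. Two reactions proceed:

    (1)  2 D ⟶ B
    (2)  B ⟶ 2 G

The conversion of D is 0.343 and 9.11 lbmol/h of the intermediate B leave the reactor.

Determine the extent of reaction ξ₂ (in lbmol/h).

Conversion of D: D consumed = 2ξ₁ = 0.343 × 482.9 → ξ₁ = 82.82 lbmol/h.
B balance: n_B = 0 + 1ξ₁ − 1ξ₂ = 9.11 → ξ₂ = (1·82.82 − 9.11)/1 = 73.71 lbmol/h.
Outlet amounts (n = n₀ + Σ ν·ξ):
  D: 482.9 − 2(82.82) = 317.3
  B: 0 + 1(82.82) − 1(73.71) = 9.11
  G: 0 + 2(73.71) = 147.4

ξ₂ = 73.7 lbmol/h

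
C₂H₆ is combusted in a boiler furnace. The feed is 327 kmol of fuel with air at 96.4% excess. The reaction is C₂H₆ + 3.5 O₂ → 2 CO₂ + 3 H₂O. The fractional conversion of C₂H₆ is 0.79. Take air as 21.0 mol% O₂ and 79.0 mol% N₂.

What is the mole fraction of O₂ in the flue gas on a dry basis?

0.129

Stoichiometric O₂ = 3.5 × 327 = 1144 kmol; O₂ fed = 1144 × 1.964 = 2248 kmol.
N₂ fed = 2248 × 79/21 = 8456 kmol.
Fuel reacted = 0.79 × 327 → ξ = 258.3 kmol.
Outlet (n = n₀ + ν ξ):
  C₂H₆: 327 − 1(258.3) = 68.67
  O₂: 2248 − 3.5(258.3) = 1344
  N₂: 8456 (inert)
  CO₂: 0 + 2(258.3) = 516.7
  H₂O: 0 + 3(258.3) = 775
Dry total = 10380 kmol; y_O₂ (dry) = 1344 / 10380 = 0.1294.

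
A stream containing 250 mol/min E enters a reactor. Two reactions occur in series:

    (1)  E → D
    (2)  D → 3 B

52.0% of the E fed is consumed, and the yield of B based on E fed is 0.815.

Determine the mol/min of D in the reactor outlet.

Conversion of E: E consumed = 1ξ₁ = 0.52 × 250 → ξ₁ = 130 mol/min.
Yield of B: 3ξ₂ / 250 = 0.815 → ξ₂ = 67.92 mol/min.
Outlet amounts (n = n₀ + Σ ν·ξ):
  E: 250 − 1(130) = 120
  D: 0 + 1(130) − 1(67.92) = 62.08
  B: 0 + 3(67.92) = 203.8

62.1 mol/min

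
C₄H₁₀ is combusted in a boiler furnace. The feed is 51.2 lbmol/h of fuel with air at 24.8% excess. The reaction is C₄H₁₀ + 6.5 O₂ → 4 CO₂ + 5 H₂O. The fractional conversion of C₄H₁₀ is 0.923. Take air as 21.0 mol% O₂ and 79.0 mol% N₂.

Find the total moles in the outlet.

2100 lbmol/h

Stoichiometric O₂ = 6.5 × 51.2 = 332.8 lbmol/h; O₂ fed = 332.8 × 1.248 = 415.3 lbmol/h.
N₂ fed = 415.3 × 79/21 = 1562 lbmol/h.
Fuel reacted = 0.923 × 51.2 → ξ = 47.26 lbmol/h.
Outlet (n = n₀ + ν ξ):
  C₄H₁₀: 51.2 − 1(47.26) = 3.942
  O₂: 415.3 − 6.5(47.26) = 108.2
  N₂: 1562 (inert)
  CO₂: 0 + 4(47.26) = 189
  H₂O: 0 + 5(47.26) = 236.3
Total out = 3.942 + 108.2 + 1562 + 189 + 236.3 = 2100 lbmol/h.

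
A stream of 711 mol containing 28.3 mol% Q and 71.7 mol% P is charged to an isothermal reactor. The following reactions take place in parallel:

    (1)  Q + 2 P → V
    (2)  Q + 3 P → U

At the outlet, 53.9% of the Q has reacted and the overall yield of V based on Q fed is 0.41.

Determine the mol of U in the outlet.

26 mol

Yield of V: 1ξ₁ / 201.2 = 0.41 → ξ₁ = 82.5 mol.
Conversion of Q: 1ξ₁ + 1ξ₂ = 0.539 × 201.2 = 108.5 → ξ₂ = 25.96 mol.
Outlet amounts (n = n₀ + Σ ν·ξ):
  Q: 201.2 − 1(82.5) − 1(25.96) = 92.76
  P: 509.8 − 2(82.5) − 3(25.96) = 266.9
  V: 0 + 1(82.5) = 82.5
  U: 0 + 1(25.96) = 25.96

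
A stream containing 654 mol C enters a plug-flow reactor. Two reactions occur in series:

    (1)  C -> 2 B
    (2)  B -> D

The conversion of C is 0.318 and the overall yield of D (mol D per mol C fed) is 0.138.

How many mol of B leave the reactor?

326 mol

Conversion of C: C consumed = 1ξ₁ = 0.318 × 654 → ξ₁ = 208 mol.
Yield of D: 1ξ₂ / 654 = 0.138 → ξ₂ = 90.25 mol.
Outlet amounts (n = n₀ + Σ ν·ξ):
  C: 654 − 1(208) = 446
  B: 0 + 2(208) − 1(90.25) = 325.7
  D: 0 + 1(90.25) = 90.25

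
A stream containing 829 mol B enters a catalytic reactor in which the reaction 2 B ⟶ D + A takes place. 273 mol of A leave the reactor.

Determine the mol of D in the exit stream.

273 mol

For A: n = n₀ + 1ξ → 273 = 0 + 1ξ, giving ξ = 273 mol.
Outlet amounts (n = n₀ + ν ξ):
  B: 829 − 2(273) = 283
  D: 0 + 1(273) = 273
  A: 0 + 1(273) = 273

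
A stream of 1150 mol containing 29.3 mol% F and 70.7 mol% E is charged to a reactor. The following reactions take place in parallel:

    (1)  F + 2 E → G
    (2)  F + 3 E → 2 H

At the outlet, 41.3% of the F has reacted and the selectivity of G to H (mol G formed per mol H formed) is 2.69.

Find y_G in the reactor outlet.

0.135

Conversion of F: F consumed = 0.413 × 336.9 = 139.2 mol = 1ξ₁ + 1ξ₂.
Selectivity: 1ξ₁ / (2ξ₂) = 2.69 → ξ₁ = 5.38 ξ₂.
Substitute: (1·5.38 + 1) ξ₂ = 139.2 → ξ₂ = 21.81 mol, ξ₁ = 117.3 mol.
Outlet amounts (n = n₀ + Σ ν·ξ):
  F: 336.9 − 1(117.3) − 1(21.81) = 197.8
  E: 813 − 2(117.3) − 3(21.81) = 512.9
  G: 0 + 1(117.3) = 117.3
  H: 0 + 2(21.81) = 43.62
Total out = 871.7 mol; y_G = 117.3 / 871.7 = 0.1346.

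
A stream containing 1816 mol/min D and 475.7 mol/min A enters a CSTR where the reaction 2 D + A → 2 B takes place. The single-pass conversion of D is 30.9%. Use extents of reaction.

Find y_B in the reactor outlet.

D reacted = 0.309 × 1816 = 561.1 mol/min; ν_D = −2, so ξ = 561.1/2 = 280.6 mol/min.
Outlet amounts (n = n₀ + ν ξ):
  D: 1816 − 2(280.6) = 1255
  A: 475.7 − 1(280.6) = 195.1
  B: 0 + 2(280.6) = 561.1
Total out = 2011 mol/min; y_B = 561.1 / 2011 = 0.279.

0.279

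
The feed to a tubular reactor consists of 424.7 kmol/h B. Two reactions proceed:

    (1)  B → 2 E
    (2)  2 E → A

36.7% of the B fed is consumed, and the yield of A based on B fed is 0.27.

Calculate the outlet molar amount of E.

82.4 kmol/h

Conversion of B: B consumed = 1ξ₁ = 0.367 × 424.7 → ξ₁ = 155.9 kmol/h.
Yield of A: 1ξ₂ / 424.7 = 0.27 → ξ₂ = 114.7 kmol/h.
Outlet amounts (n = n₀ + Σ ν·ξ):
  B: 424.7 − 1(155.9) = 268.8
  E: 0 + 2(155.9) − 2(114.7) = 82.39
  A: 0 + 1(114.7) = 114.7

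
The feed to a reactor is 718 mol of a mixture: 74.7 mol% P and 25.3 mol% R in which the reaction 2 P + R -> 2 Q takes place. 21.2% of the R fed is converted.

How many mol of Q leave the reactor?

77 mol

R reacted = 0.212 × 181.7 = 38.51 mol; ν_R = −1, so ξ = 38.51/1 = 38.51 mol.
Outlet amounts (n = n₀ + ν ξ):
  P: 536.3 − 2(38.51) = 459.3
  R: 181.7 − 1(38.51) = 143.1
  Q: 0 + 2(38.51) = 77.02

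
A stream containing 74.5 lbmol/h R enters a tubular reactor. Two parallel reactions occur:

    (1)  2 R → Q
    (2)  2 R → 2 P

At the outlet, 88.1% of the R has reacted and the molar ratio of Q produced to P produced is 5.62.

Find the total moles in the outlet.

44.4 lbmol/h

Conversion of R: R consumed = 0.881 × 74.5 = 65.63 lbmol/h = 2ξ₁ + 2ξ₂.
Selectivity: 1ξ₁ / (2ξ₂) = 5.62 → ξ₁ = 11.24 ξ₂.
Substitute: (2·11.24 + 2) ξ₂ = 65.63 → ξ₂ = 2.681 lbmol/h, ξ₁ = 30.14 lbmol/h.
Outlet amounts (n = n₀ + Σ ν·ξ):
  R: 74.5 − 2(30.14) − 2(2.681) = 8.865
  Q: 0 + 1(30.14) = 30.14
  P: 0 + 2(2.681) = 5.362
Total out = 8.865 + 30.14 + 5.362 = 44.36 lbmol/h.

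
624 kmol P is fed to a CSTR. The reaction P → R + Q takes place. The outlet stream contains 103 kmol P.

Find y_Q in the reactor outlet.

For P: n = n₀ − 1ξ → 103 = 624 − 1ξ, giving ξ = 521 kmol.
Outlet amounts (n = n₀ + ν ξ):
  P: 624 − 1(521) = 103
  R: 0 + 1(521) = 521
  Q: 0 + 1(521) = 521
Total out = 1145 kmol; y_Q = 521 / 1145 = 0.455.

0.455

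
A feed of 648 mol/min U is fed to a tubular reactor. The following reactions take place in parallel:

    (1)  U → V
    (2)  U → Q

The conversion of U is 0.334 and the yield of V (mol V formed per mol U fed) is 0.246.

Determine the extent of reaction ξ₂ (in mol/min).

Yield of V: 1ξ₁ / 648 = 0.246 → ξ₁ = 159.4 mol/min.
Conversion of U: 1ξ₁ + 1ξ₂ = 0.334 × 648 = 216.4 → ξ₂ = 57.02 mol/min.
Outlet amounts (n = n₀ + Σ ν·ξ):
  U: 648 − 1(159.4) − 1(57.02) = 431.6
  V: 0 + 1(159.4) = 159.4
  Q: 0 + 1(57.02) = 57.02

ξ₂ = 57 mol/min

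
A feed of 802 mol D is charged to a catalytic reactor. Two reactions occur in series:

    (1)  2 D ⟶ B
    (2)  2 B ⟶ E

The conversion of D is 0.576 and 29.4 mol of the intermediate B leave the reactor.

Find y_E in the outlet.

0.214

Conversion of D: D consumed = 2ξ₁ = 0.576 × 802 → ξ₁ = 231 mol.
B balance: n_B = 0 + 1ξ₁ − 2ξ₂ = 29.4 → ξ₂ = (1·231 − 29.4)/2 = 100.8 mol.
Outlet amounts (n = n₀ + Σ ν·ξ):
  D: 802 − 2(231) = 340
  B: 0 + 1(231) − 2(100.8) = 29.4
  E: 0 + 1(100.8) = 100.8
Total out = 470.2 mol; y_E = 100.8 / 470.2 = 0.2143.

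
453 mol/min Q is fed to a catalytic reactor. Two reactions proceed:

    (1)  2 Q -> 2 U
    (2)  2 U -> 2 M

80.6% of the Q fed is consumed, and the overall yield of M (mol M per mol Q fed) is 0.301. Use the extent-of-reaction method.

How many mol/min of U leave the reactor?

229 mol/min

Conversion of Q: Q consumed = 2ξ₁ = 0.806 × 453 → ξ₁ = 182.6 mol/min.
Yield of M: 2ξ₂ / 453 = 0.301 → ξ₂ = 68.18 mol/min.
Outlet amounts (n = n₀ + Σ ν·ξ):
  Q: 453 − 2(182.6) = 87.88
  U: 0 + 2(182.6) − 2(68.18) = 228.8
  M: 0 + 2(68.18) = 136.4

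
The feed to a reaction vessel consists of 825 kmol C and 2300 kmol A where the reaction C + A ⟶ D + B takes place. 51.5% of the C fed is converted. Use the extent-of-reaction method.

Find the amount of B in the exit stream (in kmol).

425 kmol

C reacted = 0.515 × 825 = 424.9 kmol; ν_C = −1, so ξ = 424.9/1 = 424.9 kmol.
Outlet amounts (n = n₀ + ν ξ):
  C: 825 − 1(424.9) = 400.1
  A: 2300 − 1(424.9) = 1875
  D: 0 + 1(424.9) = 424.9
  B: 0 + 1(424.9) = 424.9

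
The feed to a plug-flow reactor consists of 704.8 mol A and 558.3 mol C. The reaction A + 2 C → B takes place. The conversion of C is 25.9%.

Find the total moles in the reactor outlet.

1120 mol

C reacted = 0.259 × 558.3 = 144.6 mol; ν_C = −2, so ξ = 144.6/2 = 72.3 mol.
Outlet amounts (n = n₀ + ν ξ):
  A: 704.8 − 1(72.3) = 632.5
  C: 558.3 − 2(72.3) = 413.7
  B: 0 + 1(72.3) = 72.3
Total out = 632.5 + 413.7 + 72.3 = 1119 mol.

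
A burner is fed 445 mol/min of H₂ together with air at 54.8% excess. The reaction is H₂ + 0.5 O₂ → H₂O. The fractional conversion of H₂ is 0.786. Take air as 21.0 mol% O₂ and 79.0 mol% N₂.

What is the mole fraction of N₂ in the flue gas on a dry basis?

0.83

Stoichiometric O₂ = 0.5 × 445 = 222.5 mol/min; O₂ fed = 222.5 × 1.548 = 344.4 mol/min.
N₂ fed = 344.4 × 79/21 = 1296 mol/min.
Fuel reacted = 0.786 × 445 → ξ = 349.8 mol/min.
Outlet (n = n₀ + ν ξ):
  H₂: 445 − 1(349.8) = 95.23
  O₂: 344.4 − 0.5(349.8) = 169.5
  N₂: 1296 (inert)
  H₂O: 0 + 1(349.8) = 349.8
Dry total = 1560 mol/min; y_N₂ (dry) = 1296 / 1560 = 0.8303.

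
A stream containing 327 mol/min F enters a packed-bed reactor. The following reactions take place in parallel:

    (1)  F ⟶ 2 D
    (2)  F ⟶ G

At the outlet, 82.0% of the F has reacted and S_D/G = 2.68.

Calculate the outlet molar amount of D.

Conversion of F: F consumed = 0.82 × 327 = 268.1 mol/min = 1ξ₁ + 1ξ₂.
Selectivity: 2ξ₁ / (1ξ₂) = 2.68 → ξ₁ = 1.34 ξ₂.
Substitute: (1·1.34 + 1) ξ₂ = 268.1 → ξ₂ = 114.6 mol/min, ξ₁ = 153.6 mol/min.
Outlet amounts (n = n₀ + Σ ν·ξ):
  F: 327 − 1(153.6) − 1(114.6) = 58.86
  D: 0 + 2(153.6) = 307.1
  G: 0 + 1(114.6) = 114.6

307 mol/min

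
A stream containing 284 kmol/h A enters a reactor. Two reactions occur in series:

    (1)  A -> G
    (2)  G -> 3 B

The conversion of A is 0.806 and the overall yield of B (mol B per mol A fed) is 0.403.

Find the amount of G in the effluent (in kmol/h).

191 kmol/h

Conversion of A: A consumed = 1ξ₁ = 0.806 × 284 → ξ₁ = 228.9 kmol/h.
Yield of B: 3ξ₂ / 284 = 0.403 → ξ₂ = 38.15 kmol/h.
Outlet amounts (n = n₀ + Σ ν·ξ):
  A: 284 − 1(228.9) = 55.1
  G: 0 + 1(228.9) − 1(38.15) = 190.8
  B: 0 + 3(38.15) = 114.5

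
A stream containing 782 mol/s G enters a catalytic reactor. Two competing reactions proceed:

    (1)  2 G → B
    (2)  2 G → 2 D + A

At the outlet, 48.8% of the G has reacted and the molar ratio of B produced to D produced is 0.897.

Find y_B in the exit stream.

Conversion of G: G consumed = 0.488 × 782 = 381.6 mol/s = 2ξ₁ + 2ξ₂.
Selectivity: 1ξ₁ / (2ξ₂) = 0.897 → ξ₁ = 1.794 ξ₂.
Substitute: (2·1.794 + 2) ξ₂ = 381.6 → ξ₂ = 68.29 mol/s, ξ₁ = 122.5 mol/s.
Outlet amounts (n = n₀ + Σ ν·ξ):
  G: 782 − 2(122.5) − 2(68.29) = 400.4
  B: 0 + 1(122.5) = 122.5
  D: 0 + 2(68.29) = 136.6
  A: 0 + 1(68.29) = 68.29
Total out = 727.8 mol/s; y_B = 122.5 / 727.8 = 0.1683.

0.168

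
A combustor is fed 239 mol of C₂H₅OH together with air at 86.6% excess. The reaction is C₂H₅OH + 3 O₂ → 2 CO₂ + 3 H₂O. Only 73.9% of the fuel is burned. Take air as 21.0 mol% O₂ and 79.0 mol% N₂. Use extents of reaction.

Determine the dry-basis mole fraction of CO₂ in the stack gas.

Stoichiometric O₂ = 3 × 239 = 717 mol; O₂ fed = 717 × 1.866 = 1338 mol.
N₂ fed = 1338 × 79/21 = 5033 mol.
Fuel reacted = 0.739 × 239 → ξ = 176.6 mol.
Outlet (n = n₀ + ν ξ):
  C₂H₅OH: 239 − 1(176.6) = 62.38
  O₂: 1338 − 3(176.6) = 808.1
  N₂: 5033 (inert)
  CO₂: 0 + 2(176.6) = 353.2
  H₂O: 0 + 3(176.6) = 529.9
Dry total = 6257 mol; y_CO₂ (dry) = 353.2 / 6257 = 0.05646.

0.0565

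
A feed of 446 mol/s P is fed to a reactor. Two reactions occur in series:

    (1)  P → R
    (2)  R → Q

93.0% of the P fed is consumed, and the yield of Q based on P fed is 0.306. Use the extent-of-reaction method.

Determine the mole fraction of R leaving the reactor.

Conversion of P: P consumed = 1ξ₁ = 0.93 × 446 → ξ₁ = 414.8 mol/s.
Yield of Q: 1ξ₂ / 446 = 0.306 → ξ₂ = 136.5 mol/s.
Outlet amounts (n = n₀ + Σ ν·ξ):
  P: 446 − 1(414.8) = 31.22
  R: 0 + 1(414.8) − 1(136.5) = 278.3
  Q: 0 + 1(136.5) = 136.5
Total out = 446 mol/s; y_R = 278.3 / 446 = 0.624.

0.624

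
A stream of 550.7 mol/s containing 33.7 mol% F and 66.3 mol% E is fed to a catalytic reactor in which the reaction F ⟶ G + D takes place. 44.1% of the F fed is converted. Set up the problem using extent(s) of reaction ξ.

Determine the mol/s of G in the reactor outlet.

F reacted = 0.441 × 185.6 = 81.84 mol/s; ν_F = −1, so ξ = 81.84/1 = 81.84 mol/s.
Outlet amounts (n = n₀ + ν ξ):
  F: 185.6 − 1(81.84) = 103.7
  G: 0 + 1(81.84) = 81.84
  D: 0 + 1(81.84) = 81.84
  E: 365.1 (inert)

81.8 mol/s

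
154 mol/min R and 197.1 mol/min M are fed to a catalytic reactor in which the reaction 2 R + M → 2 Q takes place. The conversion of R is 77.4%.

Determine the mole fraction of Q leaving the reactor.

0.409

R reacted = 0.774 × 154 = 119.2 mol/min; ν_R = −2, so ξ = 119.2/2 = 59.6 mol/min.
Outlet amounts (n = n₀ + ν ξ):
  R: 154 − 2(59.6) = 34.8
  M: 197.1 − 1(59.6) = 137.5
  Q: 0 + 2(59.6) = 119.2
Total out = 291.5 mol/min; y_Q = 119.2 / 291.5 = 0.4089.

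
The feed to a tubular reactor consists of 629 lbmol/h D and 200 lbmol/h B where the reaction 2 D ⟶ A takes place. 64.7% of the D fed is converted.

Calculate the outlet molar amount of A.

D reacted = 0.647 × 629 = 407 lbmol/h; ν_D = −2, so ξ = 407/2 = 203.5 lbmol/h.
Outlet amounts (n = n₀ + ν ξ):
  D: 629 − 2(203.5) = 222
  A: 0 + 1(203.5) = 203.5
  B: 200 (inert)

203 lbmol/h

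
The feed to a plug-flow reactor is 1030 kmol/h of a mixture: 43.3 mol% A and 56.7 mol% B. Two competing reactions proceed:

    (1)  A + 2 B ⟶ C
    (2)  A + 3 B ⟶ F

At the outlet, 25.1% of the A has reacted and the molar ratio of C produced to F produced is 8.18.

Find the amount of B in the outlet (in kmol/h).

Conversion of A: A consumed = 0.251 × 446 = 111.9 kmol/h = 1ξ₁ + 1ξ₂.
Selectivity: 1ξ₁ / (1ξ₂) = 8.18 → ξ₁ = 8.18 ξ₂.
Substitute: (1·8.18 + 1) ξ₂ = 111.9 → ξ₂ = 12.19 kmol/h, ξ₁ = 99.75 kmol/h.
Outlet amounts (n = n₀ + Σ ν·ξ):
  A: 446 − 1(99.75) − 1(12.19) = 334
  B: 584 − 2(99.75) − 3(12.19) = 347.9
  C: 0 + 1(99.75) = 99.75
  F: 0 + 1(12.19) = 12.19

348 kmol/h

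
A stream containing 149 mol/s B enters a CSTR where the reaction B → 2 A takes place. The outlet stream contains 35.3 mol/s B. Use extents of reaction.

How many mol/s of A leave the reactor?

227 mol/s

For B: n = n₀ − 1ξ → 35.3 = 149 − 1ξ, giving ξ = 113.7 mol/s.
Outlet amounts (n = n₀ + ν ξ):
  B: 149 − 1(113.7) = 35.3
  A: 0 + 2(113.7) = 227.4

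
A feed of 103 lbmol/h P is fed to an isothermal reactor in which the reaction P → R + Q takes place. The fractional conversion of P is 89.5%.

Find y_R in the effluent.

0.472

P reacted = 0.895 × 103 = 92.19 lbmol/h; ν_P = −1, so ξ = 92.19/1 = 92.19 lbmol/h.
Outlet amounts (n = n₀ + ν ξ):
  P: 103 − 1(92.19) = 10.81
  R: 0 + 1(92.19) = 92.19
  Q: 0 + 1(92.19) = 92.19
Total out = 195.2 lbmol/h; y_R = 92.19 / 195.2 = 0.4723.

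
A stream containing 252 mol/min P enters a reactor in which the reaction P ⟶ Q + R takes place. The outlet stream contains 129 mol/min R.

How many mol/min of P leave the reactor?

For R: n = n₀ + 1ξ → 129 = 0 + 1ξ, giving ξ = 129 mol/min.
Outlet amounts (n = n₀ + ν ξ):
  P: 252 − 1(129) = 123
  Q: 0 + 1(129) = 129
  R: 0 + 1(129) = 129

123 mol/min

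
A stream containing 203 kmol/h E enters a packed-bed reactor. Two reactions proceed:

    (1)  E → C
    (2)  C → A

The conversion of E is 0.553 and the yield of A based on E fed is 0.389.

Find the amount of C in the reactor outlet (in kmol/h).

Conversion of E: E consumed = 1ξ₁ = 0.553 × 203 → ξ₁ = 112.3 kmol/h.
Yield of A: 1ξ₂ / 203 = 0.389 → ξ₂ = 78.97 kmol/h.
Outlet amounts (n = n₀ + Σ ν·ξ):
  E: 203 − 1(112.3) = 90.74
  C: 0 + 1(112.3) − 1(78.97) = 33.29
  A: 0 + 1(78.97) = 78.97

33.3 kmol/h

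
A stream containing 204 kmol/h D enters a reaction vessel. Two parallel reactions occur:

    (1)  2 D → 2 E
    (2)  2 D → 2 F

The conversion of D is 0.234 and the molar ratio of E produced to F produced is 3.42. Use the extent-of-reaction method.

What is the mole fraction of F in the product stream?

Conversion of D: D consumed = 0.234 × 204 = 47.74 kmol/h = 2ξ₁ + 2ξ₂.
Selectivity: 2ξ₁ / (2ξ₂) = 3.42 → ξ₁ = 3.42 ξ₂.
Substitute: (2·3.42 + 2) ξ₂ = 47.74 → ξ₂ = 5.4 kmol/h, ξ₁ = 18.47 kmol/h.
Outlet amounts (n = n₀ + Σ ν·ξ):
  D: 204 − 2(18.47) − 2(5.4) = 156.3
  E: 0 + 2(18.47) = 36.94
  F: 0 + 2(5.4) = 10.8
Total out = 204 kmol/h; y_F = 10.8 / 204 = 0.05294.

0.0529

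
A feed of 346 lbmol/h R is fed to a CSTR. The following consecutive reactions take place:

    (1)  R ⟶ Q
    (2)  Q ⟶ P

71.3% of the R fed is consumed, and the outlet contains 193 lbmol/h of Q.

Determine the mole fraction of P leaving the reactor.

Conversion of R: R consumed = 1ξ₁ = 0.713 × 346 → ξ₁ = 246.7 lbmol/h.
Q balance: n_Q = 0 + 1ξ₁ − 1ξ₂ = 193 → ξ₂ = (1·246.7 − 193)/1 = 53.7 lbmol/h.
Outlet amounts (n = n₀ + Σ ν·ξ):
  R: 346 − 1(246.7) = 99.3
  Q: 0 + 1(246.7) − 1(53.7) = 193
  P: 0 + 1(53.7) = 53.7
Total out = 346 lbmol/h; y_P = 53.7 / 346 = 0.1552.

0.155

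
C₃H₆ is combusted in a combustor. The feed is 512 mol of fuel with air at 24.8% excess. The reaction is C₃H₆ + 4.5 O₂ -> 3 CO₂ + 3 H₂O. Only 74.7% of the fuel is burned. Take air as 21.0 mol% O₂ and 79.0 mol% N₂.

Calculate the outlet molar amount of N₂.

10800 mol

Stoichiometric O₂ = 4.5 × 512 = 2304 mol; O₂ fed = 2304 × 1.248 = 2875 mol.
N₂ fed = 2875 × 79/21 = 10820 mol.
Fuel reacted = 0.747 × 512 → ξ = 382.5 mol.
Outlet (n = n₀ + ν ξ):
  C₃H₆: 512 − 1(382.5) = 129.5
  O₂: 2875 − 4.5(382.5) = 1154
  N₂: 10820 (inert)
  CO₂: 0 + 3(382.5) = 1147
  H₂O: 0 + 3(382.5) = 1147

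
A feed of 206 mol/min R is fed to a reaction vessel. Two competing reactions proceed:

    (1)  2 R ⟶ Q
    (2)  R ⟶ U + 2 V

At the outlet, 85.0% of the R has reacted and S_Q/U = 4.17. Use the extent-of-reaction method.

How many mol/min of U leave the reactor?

18.7 mol/min

Conversion of R: R consumed = 0.85 × 206 = 175.1 mol/min = 2ξ₁ + 1ξ₂.
Selectivity: 1ξ₁ / (1ξ₂) = 4.17 → ξ₁ = 4.17 ξ₂.
Substitute: (2·4.17 + 1) ξ₂ = 175.1 → ξ₂ = 18.75 mol/min, ξ₁ = 78.18 mol/min.
Outlet amounts (n = n₀ + Σ ν·ξ):
  R: 206 − 2(78.18) − 1(18.75) = 30.9
  Q: 0 + 1(78.18) = 78.18
  U: 0 + 1(18.75) = 18.75
  V: 0 + 2(18.75) = 37.49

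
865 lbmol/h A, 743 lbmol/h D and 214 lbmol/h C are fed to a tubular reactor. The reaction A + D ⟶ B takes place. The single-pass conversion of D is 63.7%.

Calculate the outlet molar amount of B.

473 lbmol/h

D reacted = 0.637 × 743 = 473.3 lbmol/h; ν_D = −1, so ξ = 473.3/1 = 473.3 lbmol/h.
Outlet amounts (n = n₀ + ν ξ):
  A: 865 − 1(473.3) = 391.7
  D: 743 − 1(473.3) = 269.7
  B: 0 + 1(473.3) = 473.3
  C: 214 (inert)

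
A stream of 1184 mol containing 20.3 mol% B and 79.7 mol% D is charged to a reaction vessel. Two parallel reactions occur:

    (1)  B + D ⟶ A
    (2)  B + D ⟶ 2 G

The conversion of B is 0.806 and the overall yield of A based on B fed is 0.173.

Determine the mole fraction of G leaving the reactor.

0.266

Yield of A: 1ξ₁ / 240.4 = 0.173 → ξ₁ = 41.58 mol.
Conversion of B: 1ξ₁ + 1ξ₂ = 0.806 × 240.4 = 193.7 → ξ₂ = 152.1 mol.
Outlet amounts (n = n₀ + Σ ν·ξ):
  B: 240.4 − 1(41.58) − 1(152.1) = 46.63
  D: 943.6 − 1(41.58) − 1(152.1) = 749.9
  A: 0 + 1(41.58) = 41.58
  G: 0 + 2(152.1) = 304.3
Total out = 1142 mol; y_G = 304.3 / 1142 = 0.2664.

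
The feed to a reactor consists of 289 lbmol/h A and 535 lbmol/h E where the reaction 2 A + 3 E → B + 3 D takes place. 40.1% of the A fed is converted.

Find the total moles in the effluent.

766 lbmol/h

A reacted = 0.401 × 289 = 115.9 lbmol/h; ν_A = −2, so ξ = 115.9/2 = 57.94 lbmol/h.
Outlet amounts (n = n₀ + ν ξ):
  A: 289 − 2(57.94) = 173.1
  E: 535 − 3(57.94) = 361.2
  B: 0 + 1(57.94) = 57.94
  D: 0 + 3(57.94) = 173.8
Total out = 173.1 + 361.2 + 57.94 + 173.8 = 766.1 lbmol/h.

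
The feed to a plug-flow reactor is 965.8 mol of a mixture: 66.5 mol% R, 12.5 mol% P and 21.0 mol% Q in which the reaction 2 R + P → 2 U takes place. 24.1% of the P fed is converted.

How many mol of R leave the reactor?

584 mol

P reacted = 0.241 × 120.7 = 29.09 mol; ν_P = −1, so ξ = 29.09/1 = 29.09 mol.
Outlet amounts (n = n₀ + ν ξ):
  R: 642.3 − 2(29.09) = 584.1
  P: 120.7 − 1(29.09) = 91.63
  U: 0 + 2(29.09) = 58.19
  Q: 202.8 (inert)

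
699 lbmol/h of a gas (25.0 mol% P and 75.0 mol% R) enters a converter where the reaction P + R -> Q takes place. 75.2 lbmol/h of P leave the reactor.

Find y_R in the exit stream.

For P: n = n₀ − 1ξ → 75.2 = 174.8 − 1ξ, giving ξ = 99.55 lbmol/h.
Outlet amounts (n = n₀ + ν ξ):
  P: 174.8 − 1(99.55) = 75.2
  R: 524.2 − 1(99.55) = 424.7
  Q: 0 + 1(99.55) = 99.55
Total out = 599.5 lbmol/h; y_R = 424.7 / 599.5 = 0.7085.

0.708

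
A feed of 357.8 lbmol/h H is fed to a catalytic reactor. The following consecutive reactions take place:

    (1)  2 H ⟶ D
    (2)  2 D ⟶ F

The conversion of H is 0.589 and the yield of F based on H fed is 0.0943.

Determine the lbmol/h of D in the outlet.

Conversion of H: H consumed = 2ξ₁ = 0.589 × 357.8 → ξ₁ = 105.4 lbmol/h.
Yield of F: 1ξ₂ / 357.8 = 0.0943 → ξ₂ = 33.74 lbmol/h.
Outlet amounts (n = n₀ + Σ ν·ξ):
  H: 357.8 − 2(105.4) = 147.1
  D: 0 + 1(105.4) − 2(33.74) = 37.89
  F: 0 + 1(33.74) = 33.74

37.9 lbmol/h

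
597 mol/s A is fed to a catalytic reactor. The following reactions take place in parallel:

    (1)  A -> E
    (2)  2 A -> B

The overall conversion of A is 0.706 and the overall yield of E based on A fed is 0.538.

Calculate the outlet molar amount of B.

Yield of E: 1ξ₁ / 597 = 0.538 → ξ₁ = 321.2 mol/s.
Conversion of A: 1ξ₁ + 2ξ₂ = 0.706 × 597 = 421.5 → ξ₂ = 50.15 mol/s.
Outlet amounts (n = n₀ + Σ ν·ξ):
  A: 597 − 1(321.2) − 2(50.15) = 175.5
  E: 0 + 1(321.2) = 321.2
  B: 0 + 1(50.15) = 50.15

50.1 mol/s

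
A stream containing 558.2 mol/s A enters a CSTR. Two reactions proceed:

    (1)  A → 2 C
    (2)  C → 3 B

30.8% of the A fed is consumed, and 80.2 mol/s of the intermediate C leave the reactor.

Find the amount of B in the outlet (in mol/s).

791 mol/s

Conversion of A: A consumed = 1ξ₁ = 0.308 × 558.2 → ξ₁ = 171.9 mol/s.
C balance: n_C = 0 + 2ξ₁ − 1ξ₂ = 80.2 → ξ₂ = (2·171.9 − 80.2)/1 = 263.7 mol/s.
Outlet amounts (n = n₀ + Σ ν·ξ):
  A: 558.2 − 1(171.9) = 386.3
  C: 0 + 2(171.9) − 1(263.7) = 80.2
  B: 0 + 3(263.7) = 791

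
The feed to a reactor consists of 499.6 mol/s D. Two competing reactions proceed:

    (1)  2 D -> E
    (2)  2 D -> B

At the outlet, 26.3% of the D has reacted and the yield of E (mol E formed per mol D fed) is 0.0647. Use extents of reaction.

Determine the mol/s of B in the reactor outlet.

Yield of E: 1ξ₁ / 499.6 = 0.0647 → ξ₁ = 32.32 mol/s.
Conversion of D: 2ξ₁ + 2ξ₂ = 0.263 × 499.6 = 131.4 → ξ₂ = 33.37 mol/s.
Outlet amounts (n = n₀ + Σ ν·ξ):
  D: 499.6 − 2(32.32) − 2(33.37) = 368.2
  E: 0 + 1(32.32) = 32.32
  B: 0 + 1(33.37) = 33.37

33.4 mol/s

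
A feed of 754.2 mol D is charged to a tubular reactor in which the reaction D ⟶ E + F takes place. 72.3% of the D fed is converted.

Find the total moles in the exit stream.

D reacted = 0.723 × 754.2 = 545.3 mol; ν_D = −1, so ξ = 545.3/1 = 545.3 mol.
Outlet amounts (n = n₀ + ν ξ):
  D: 754.2 − 1(545.3) = 208.9
  E: 0 + 1(545.3) = 545.3
  F: 0 + 1(545.3) = 545.3
Total out = 208.9 + 545.3 + 545.3 = 1299 mol.

1300 mol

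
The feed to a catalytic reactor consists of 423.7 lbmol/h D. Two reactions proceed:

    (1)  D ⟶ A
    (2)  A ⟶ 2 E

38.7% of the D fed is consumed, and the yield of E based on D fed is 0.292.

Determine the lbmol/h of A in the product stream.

Conversion of D: D consumed = 1ξ₁ = 0.387 × 423.7 → ξ₁ = 164 lbmol/h.
Yield of E: 2ξ₂ / 423.7 = 0.292 → ξ₂ = 61.86 lbmol/h.
Outlet amounts (n = n₀ + Σ ν·ξ):
  D: 423.7 − 1(164) = 259.7
  A: 0 + 1(164) − 1(61.86) = 102.1
  E: 0 + 2(61.86) = 123.7

102 lbmol/h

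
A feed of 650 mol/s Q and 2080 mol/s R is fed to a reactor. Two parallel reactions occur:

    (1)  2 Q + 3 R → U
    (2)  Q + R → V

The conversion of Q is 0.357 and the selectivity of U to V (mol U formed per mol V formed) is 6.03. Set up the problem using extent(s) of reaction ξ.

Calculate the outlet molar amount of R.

1740 mol/s

Conversion of Q: Q consumed = 0.357 × 650 = 232 mol/s = 2ξ₁ + 1ξ₂.
Selectivity: 1ξ₁ / (1ξ₂) = 6.03 → ξ₁ = 6.03 ξ₂.
Substitute: (2·6.03 + 1) ξ₂ = 232 → ξ₂ = 17.77 mol/s, ξ₁ = 107.1 mol/s.
Outlet amounts (n = n₀ + Σ ν·ξ):
  Q: 650 − 2(107.1) − 1(17.77) = 417.9
  R: 2080 − 3(107.1) − 1(17.77) = 1741
  U: 0 + 1(107.1) = 107.1
  V: 0 + 1(17.77) = 17.77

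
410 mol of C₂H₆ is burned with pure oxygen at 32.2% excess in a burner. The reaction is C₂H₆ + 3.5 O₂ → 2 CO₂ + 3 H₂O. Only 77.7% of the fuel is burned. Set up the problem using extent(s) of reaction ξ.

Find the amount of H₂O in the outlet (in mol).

Stoichiometric O₂ = 3.5 × 410 = 1435 mol; O₂ fed = 1435 × 1.322 = 1897 mol.
Fuel reacted = 0.777 × 410 → ξ = 318.6 mol.
Outlet (n = n₀ + ν ξ):
  C₂H₆: 410 − 1(318.6) = 91.43
  O₂: 1897 − 3.5(318.6) = 782.1
  CO₂: 0 + 2(318.6) = 637.1
  H₂O: 0 + 3(318.6) = 955.7

956 mol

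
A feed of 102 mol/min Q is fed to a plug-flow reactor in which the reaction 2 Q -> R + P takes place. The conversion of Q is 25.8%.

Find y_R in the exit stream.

Q reacted = 0.258 × 102 = 26.32 mol/min; ν_Q = −2, so ξ = 26.32/2 = 13.16 mol/min.
Outlet amounts (n = n₀ + ν ξ):
  Q: 102 − 2(13.16) = 75.68
  R: 0 + 1(13.16) = 13.16
  P: 0 + 1(13.16) = 13.16
Total out = 102 mol/min; y_R = 13.16 / 102 = 0.129.

0.129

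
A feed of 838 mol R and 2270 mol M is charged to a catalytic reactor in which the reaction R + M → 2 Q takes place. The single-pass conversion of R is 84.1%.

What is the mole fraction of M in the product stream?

R reacted = 0.841 × 838 = 704.8 mol; ν_R = −1, so ξ = 704.8/1 = 704.8 mol.
Outlet amounts (n = n₀ + ν ξ):
  R: 838 − 1(704.8) = 133.2
  M: 2270 − 1(704.8) = 1565
  Q: 0 + 2(704.8) = 1410
Total out = 3108 mol; y_M = 1565 / 3108 = 0.5036.

0.504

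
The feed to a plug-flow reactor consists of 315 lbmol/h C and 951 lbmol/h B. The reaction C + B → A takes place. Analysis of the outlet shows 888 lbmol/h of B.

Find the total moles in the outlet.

1200 lbmol/h

For B: n = n₀ − 1ξ → 888 = 951 − 1ξ, giving ξ = 63 lbmol/h.
Outlet amounts (n = n₀ + ν ξ):
  C: 315 − 1(63) = 252
  B: 951 − 1(63) = 888
  A: 0 + 1(63) = 63
Total out = 252 + 888 + 63 = 1203 lbmol/h.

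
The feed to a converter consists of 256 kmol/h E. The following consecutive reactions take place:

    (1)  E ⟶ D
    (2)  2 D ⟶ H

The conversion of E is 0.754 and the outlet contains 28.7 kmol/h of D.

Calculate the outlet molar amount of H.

82.2 kmol/h

Conversion of E: E consumed = 1ξ₁ = 0.754 × 256 → ξ₁ = 193 kmol/h.
D balance: n_D = 0 + 1ξ₁ − 2ξ₂ = 28.7 → ξ₂ = (1·193 − 28.7)/2 = 82.16 kmol/h.
Outlet amounts (n = n₀ + Σ ν·ξ):
  E: 256 − 1(193) = 62.98
  D: 0 + 1(193) − 2(82.16) = 28.7
  H: 0 + 1(82.16) = 82.16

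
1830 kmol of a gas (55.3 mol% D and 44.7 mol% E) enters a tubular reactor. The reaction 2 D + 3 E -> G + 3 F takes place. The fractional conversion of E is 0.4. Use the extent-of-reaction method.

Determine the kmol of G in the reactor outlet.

109 kmol

E reacted = 0.4 × 818 = 327.2 kmol; ν_E = −3, so ξ = 327.2/3 = 109.1 kmol.
Outlet amounts (n = n₀ + ν ξ):
  D: 1012 − 2(109.1) = 793.9
  E: 818 − 3(109.1) = 490.8
  G: 0 + 1(109.1) = 109.1
  F: 0 + 3(109.1) = 327.2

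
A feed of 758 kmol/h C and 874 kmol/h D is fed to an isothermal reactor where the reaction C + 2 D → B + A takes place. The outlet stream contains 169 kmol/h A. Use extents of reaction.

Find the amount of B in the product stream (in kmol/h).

169 kmol/h

For A: n = n₀ + 1ξ → 169 = 0 + 1ξ, giving ξ = 169 kmol/h.
Outlet amounts (n = n₀ + ν ξ):
  C: 758 − 1(169) = 589
  D: 874 − 2(169) = 536
  B: 0 + 1(169) = 169
  A: 0 + 1(169) = 169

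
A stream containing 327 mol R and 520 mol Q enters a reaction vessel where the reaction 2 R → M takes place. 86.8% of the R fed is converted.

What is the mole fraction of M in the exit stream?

R reacted = 0.868 × 327 = 283.8 mol; ν_R = −2, so ξ = 283.8/2 = 141.9 mol.
Outlet amounts (n = n₀ + ν ξ):
  R: 327 − 2(141.9) = 43.16
  M: 0 + 1(141.9) = 141.9
  Q: 520 (inert)
Total out = 705.1 mol; y_M = 141.9 / 705.1 = 0.2013.

0.201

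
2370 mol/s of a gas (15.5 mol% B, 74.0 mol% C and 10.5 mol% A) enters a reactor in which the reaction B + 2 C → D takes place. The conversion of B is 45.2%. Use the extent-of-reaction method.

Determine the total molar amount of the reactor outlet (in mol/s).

2040 mol/s

B reacted = 0.452 × 367.4 = 166 mol/s; ν_B = −1, so ξ = 166/1 = 166 mol/s.
Outlet amounts (n = n₀ + ν ξ):
  B: 367.4 − 1(166) = 201.3
  C: 1754 − 2(166) = 1422
  D: 0 + 1(166) = 166
  A: 248.8 (inert)
Total out = 201.3 + 1422 + 166 + 248.8 = 2038 mol/s.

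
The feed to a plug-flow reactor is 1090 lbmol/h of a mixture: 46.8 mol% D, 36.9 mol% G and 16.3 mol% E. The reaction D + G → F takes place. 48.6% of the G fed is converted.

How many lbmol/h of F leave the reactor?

G reacted = 0.486 × 402.2 = 195.5 lbmol/h; ν_G = −1, so ξ = 195.5/1 = 195.5 lbmol/h.
Outlet amounts (n = n₀ + ν ξ):
  D: 510.1 − 1(195.5) = 314.6
  G: 402.2 − 1(195.5) = 206.7
  F: 0 + 1(195.5) = 195.5
  E: 177.7 (inert)

195 lbmol/h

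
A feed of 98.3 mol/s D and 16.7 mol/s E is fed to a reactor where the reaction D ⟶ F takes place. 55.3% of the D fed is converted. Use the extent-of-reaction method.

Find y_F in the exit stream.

D reacted = 0.553 × 98.3 = 54.36 mol/s; ν_D = −1, so ξ = 54.36/1 = 54.36 mol/s.
Outlet amounts (n = n₀ + ν ξ):
  D: 98.3 − 1(54.36) = 43.94
  F: 0 + 1(54.36) = 54.36
  E: 16.7 (inert)
Total out = 115 mol/s; y_F = 54.36 / 115 = 0.4727.

0.473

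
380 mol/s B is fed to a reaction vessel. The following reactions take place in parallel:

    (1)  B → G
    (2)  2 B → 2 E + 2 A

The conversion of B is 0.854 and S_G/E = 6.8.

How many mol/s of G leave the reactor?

283 mol/s

Conversion of B: B consumed = 0.854 × 380 = 324.5 mol/s = 1ξ₁ + 2ξ₂.
Selectivity: 1ξ₁ / (2ξ₂) = 6.8 → ξ₁ = 13.6 ξ₂.
Substitute: (1·13.6 + 2) ξ₂ = 324.5 → ξ₂ = 20.8 mol/s, ξ₁ = 282.9 mol/s.
Outlet amounts (n = n₀ + Σ ν·ξ):
  B: 380 − 1(282.9) − 2(20.8) = 55.48
  G: 0 + 1(282.9) = 282.9
  E: 0 + 2(20.8) = 41.61
  A: 0 + 2(20.8) = 41.61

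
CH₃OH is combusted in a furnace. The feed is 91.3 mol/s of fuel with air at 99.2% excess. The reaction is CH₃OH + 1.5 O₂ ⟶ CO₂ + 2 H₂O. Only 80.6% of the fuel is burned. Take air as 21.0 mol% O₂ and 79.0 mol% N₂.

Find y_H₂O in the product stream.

Stoichiometric O₂ = 1.5 × 91.3 = 136.9 mol/s; O₂ fed = 136.9 × 1.992 = 272.8 mol/s.
N₂ fed = 272.8 × 79/21 = 1026 mol/s.
Fuel reacted = 0.806 × 91.3 → ξ = 73.59 mol/s.
Outlet (n = n₀ + ν ξ):
  CH₃OH: 91.3 − 1(73.59) = 17.71
  O₂: 272.8 − 1.5(73.59) = 162.4
  N₂: 1026 (inert)
  CO₂: 0 + 1(73.59) = 73.59
  H₂O: 0 + 2(73.59) = 147.2
Total out = 1427 mol/s; y_H₂O = 147.2 / 1427 = 0.1031.

0.103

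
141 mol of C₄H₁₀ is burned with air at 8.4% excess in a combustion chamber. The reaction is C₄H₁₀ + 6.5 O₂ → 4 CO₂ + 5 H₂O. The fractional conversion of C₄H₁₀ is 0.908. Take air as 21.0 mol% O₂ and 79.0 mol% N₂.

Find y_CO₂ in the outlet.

0.101

Stoichiometric O₂ = 6.5 × 141 = 916.5 mol; O₂ fed = 916.5 × 1.084 = 993.5 mol.
N₂ fed = 993.5 × 79/21 = 3737 mol.
Fuel reacted = 0.908 × 141 → ξ = 128 mol.
Outlet (n = n₀ + ν ξ):
  C₄H₁₀: 141 − 1(128) = 12.97
  O₂: 993.5 − 6.5(128) = 161.3
  N₂: 3737 (inert)
  CO₂: 0 + 4(128) = 512.1
  H₂O: 0 + 5(128) = 640.1
Total out = 5064 mol; y_CO₂ = 512.1 / 5064 = 0.1011.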